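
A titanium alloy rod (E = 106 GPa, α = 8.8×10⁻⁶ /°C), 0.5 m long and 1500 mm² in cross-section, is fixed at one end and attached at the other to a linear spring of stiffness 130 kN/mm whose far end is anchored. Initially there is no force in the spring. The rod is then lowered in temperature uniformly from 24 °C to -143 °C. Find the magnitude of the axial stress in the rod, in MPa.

σ ≈ 45.2 MPa (tensile)

If the spring were absent the rod would shorten by αΔT L = 8.8×10⁻⁶ × 167 × 500 = 0.7348 mm.
Let P be the tensile force in the spring. The rod extends elastically by PL/(AE) and the spring stretches by P/k; together these equal δ_free.
P [ L/(AE) + 1/k ] = δ_free → P [ 500/(1500×106×10³) + 1/(130×10³) ] = 0.7348.
P = 0.7348 / 1.084×10⁻⁵ = 67800 N.
σ = P/A = 67800/1500 = 45.2 MPa.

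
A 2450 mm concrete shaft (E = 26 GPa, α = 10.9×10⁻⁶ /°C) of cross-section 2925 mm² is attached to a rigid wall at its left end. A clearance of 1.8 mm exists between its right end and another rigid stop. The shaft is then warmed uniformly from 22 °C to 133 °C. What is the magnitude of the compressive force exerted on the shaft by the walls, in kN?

P ≈ 36.1 kN

Free thermal elongation = αΔT L = 10.9×10⁻⁶ × 111 × 2450 = 2.964 mm.
This exceeds the 1.8 mm gap, so the wall pushes back. The portion of expansion that must be recovered elastically is δ_free − gap = 2.964 − 1.8 = 1.164 mm.
Compatibility: PL/(AE) = 1.164 mm, so σ = P/A = E × (1.164/2450) = 12.36 MPa.
Force on the wall = σA = 12.36 × 2925 mm² = 36.14 kN.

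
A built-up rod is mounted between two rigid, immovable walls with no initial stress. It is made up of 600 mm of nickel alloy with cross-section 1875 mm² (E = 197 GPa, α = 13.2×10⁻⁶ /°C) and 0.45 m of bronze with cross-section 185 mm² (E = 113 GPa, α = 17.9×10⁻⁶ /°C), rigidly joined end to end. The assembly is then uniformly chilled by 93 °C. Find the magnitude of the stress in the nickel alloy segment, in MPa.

σ ≈ 34.2 MPa (tensile)

If the supports were absent, the total length change would be Σ αᵢΔT Lᵢ = 13.2×10⁻⁶×93×600 + 17.9×10⁻⁶×93×450 = 1.486 mm.
The walls prevent any net length change, so an axial force P (same in every segment) develops. Compatibility: P · Σ Lᵢ/(AᵢEᵢ) = δ_free.
Σ Lᵢ/(AᵢEᵢ) = 600/(1875×197×10³) + 450/(185×113×10³) = 2.315×10⁻⁵ mm/N.
So P = 1.486 / 2.315×10⁻⁵ = 64.18 kN, tensile.
σ_{nickel alloy} = P / A = 64180 / 1875 = 34.23 MPa.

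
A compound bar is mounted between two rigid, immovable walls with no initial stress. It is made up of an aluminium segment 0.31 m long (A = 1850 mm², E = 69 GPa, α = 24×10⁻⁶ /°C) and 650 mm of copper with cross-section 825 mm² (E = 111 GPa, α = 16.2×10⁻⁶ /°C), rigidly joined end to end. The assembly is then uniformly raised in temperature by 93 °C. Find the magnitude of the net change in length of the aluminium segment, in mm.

With the walls removed the bar would change length by δ_free = Σ αᵢΔT Lᵢ = 24×10⁻⁶×93×310 + 16.2×10⁻⁶×93×650 = 1.671 mm.
The walls prevent any net length change, so an axial force P (same in every segment) develops. Compatibility: P · Σ Lᵢ/(AᵢEᵢ) = δ_free.
The series flexibility is Σ Lᵢ/(AᵢEᵢ) = 310/(1850×69×10³) + 650/(825×111×10³) = 9.527×10⁻⁶ mm/N.
P = 1.671 / 9.527×10⁻⁶ = 175400 N = 175.4 kN, compressive.
For the aluminium segment, free thermal change = 24×10⁻⁶×93×310 = 0.6919 mm and elastic change from P = 175400×310/(1850×69×10³) = 0.426 mm; these oppose, so the net change is 0.266 mm (segment lengthens).

|ΔL| ≈ 0.266 mm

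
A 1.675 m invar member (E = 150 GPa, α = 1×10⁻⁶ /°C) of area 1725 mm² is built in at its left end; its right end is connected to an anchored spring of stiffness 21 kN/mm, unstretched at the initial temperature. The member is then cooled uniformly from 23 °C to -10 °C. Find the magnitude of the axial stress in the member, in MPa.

σ ≈ 0.592 MPa (tensile)

Free thermal contraction: δ_free = αΔT L = 1×10⁻⁶ × 33 × 1675 = 0.05527 mm.
With a force P in the spring, the elastic change of the member is PL/(AE) and that of the spring is P/k; compatibility requires their sum to equal δ_free.
So P = δ_free / [L/(AE) + 1/k] = 0.05527 / [ 1675/(1725×150×10³) + 1/(21×10³) ].
P = 0.05527 / 5.409×10⁻⁵ = 1022 N.
σ = P/A = 1022/1725 = 0.5924 MPa.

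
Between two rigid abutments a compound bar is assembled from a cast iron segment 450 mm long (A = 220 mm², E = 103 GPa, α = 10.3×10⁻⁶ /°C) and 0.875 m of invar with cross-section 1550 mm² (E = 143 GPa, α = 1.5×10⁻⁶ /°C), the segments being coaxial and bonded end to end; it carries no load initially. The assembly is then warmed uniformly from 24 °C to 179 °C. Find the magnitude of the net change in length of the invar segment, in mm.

|ΔL| ≈ 0.0506 mm

If the supports were absent, the total length change would be Σ αᵢΔT Lᵢ = 10.3×10⁻⁶×155×450 + 1.5×10⁻⁶×155×875 = 0.9219 mm.
Since the ends are fixed, an axial force P builds up, equal in every segment, with P · Σ Lᵢ/(AᵢEᵢ) = δ_free.
Σ Lᵢ/(AᵢEᵢ) = 450/(220×103×10³) + 875/(1550×143×10³) = 2.381×10⁻⁵ mm/N.
So P = 0.9219 / 2.381×10⁻⁵ = 38.72 kN, compressive.
For the invar segment, free thermal change = 1.5×10⁻⁶×155×875 = 0.2034 mm and elastic change from P = 38720×875/(1550×143×10³) = 0.1529 mm; these oppose, so the net change is 0.0506 mm (segment lengthens).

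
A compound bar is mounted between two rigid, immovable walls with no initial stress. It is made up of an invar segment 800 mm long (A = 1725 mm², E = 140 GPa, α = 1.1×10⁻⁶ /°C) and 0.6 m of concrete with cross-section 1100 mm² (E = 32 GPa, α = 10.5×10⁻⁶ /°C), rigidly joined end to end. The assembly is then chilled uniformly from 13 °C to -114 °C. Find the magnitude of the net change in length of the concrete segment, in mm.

|ΔL| ≈ 0.0366 mm

Free thermal contraction of the whole bar: Σ αᵢΔT Lᵢ = 1.1×10⁻⁶×127×800 + 10.5×10⁻⁶×127×600 = 0.9119 mm.
Since the ends are fixed, an axial force P builds up, equal in every segment, with P · Σ Lᵢ/(AᵢEᵢ) = δ_free.
The series flexibility is Σ Lᵢ/(AᵢEᵢ) = 800/(1725×140×10³) + 600/(1100×32×10³) = 2.036×10⁻⁵ mm/N.
P = 0.9119 / 2.036×10⁻⁵ = 44790 N = 44.79 kN, tensile.
For the concrete segment, free thermal change = 10.5×10⁻⁶×127×600 = 0.8001 mm and elastic change from P = 44790×600/(1100×32×10³) = 0.7635 mm; these oppose, so the net change is 0.0366 mm (segment shortens).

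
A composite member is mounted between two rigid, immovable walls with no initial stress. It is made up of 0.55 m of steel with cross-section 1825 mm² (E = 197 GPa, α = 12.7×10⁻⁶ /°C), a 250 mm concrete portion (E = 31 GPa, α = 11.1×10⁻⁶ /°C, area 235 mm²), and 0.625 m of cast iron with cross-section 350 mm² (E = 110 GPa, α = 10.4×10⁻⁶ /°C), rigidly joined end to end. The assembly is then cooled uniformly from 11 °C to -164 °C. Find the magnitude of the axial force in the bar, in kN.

If the supports were absent, the total length change would be Σ αᵢΔT Lᵢ = 12.7×10⁻⁶×175×550 + 11.1×10⁻⁶×175×250 + 10.4×10⁻⁶×175×625 = 2.845 mm.
Since the ends are fixed, an axial force P builds up, equal in every segment, with P · Σ Lᵢ/(AᵢEᵢ) = δ_free.
The series flexibility is Σ Lᵢ/(AᵢEᵢ) = 550/(1825×197×10³) + 250/(235×31×10³) + 625/(350×110×10³) = 5.208×10⁻⁵ mm/N.
Hence P = δ_free / Σ(L/AE) = 2.845/5.208×10⁻⁵ = 54.64 kN (tensile).

P ≈ 54.6 kN (tensile)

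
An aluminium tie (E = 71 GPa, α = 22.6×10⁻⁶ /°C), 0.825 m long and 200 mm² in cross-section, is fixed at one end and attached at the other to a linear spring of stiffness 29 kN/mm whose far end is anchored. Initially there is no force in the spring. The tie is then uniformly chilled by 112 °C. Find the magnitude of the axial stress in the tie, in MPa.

Free thermal contraction: δ_free = αΔT L = 22.6×10⁻⁶ × 112 × 825 = 2.088 mm.
With a force P in the spring, the elastic change of the tie is PL/(AE) and that of the spring is P/k; compatibility requires their sum to equal δ_free.
So P = δ_free / [L/(AE) + 1/k] = 2.088 / [ 825/(200×71×10³) + 1/(29×10³) ].
P = 2.088 / 9.258×10⁻⁵ = 22560 N.
σ = P/A = 22560/200 = 112.8 MPa.

σ ≈ 113 MPa (tensile)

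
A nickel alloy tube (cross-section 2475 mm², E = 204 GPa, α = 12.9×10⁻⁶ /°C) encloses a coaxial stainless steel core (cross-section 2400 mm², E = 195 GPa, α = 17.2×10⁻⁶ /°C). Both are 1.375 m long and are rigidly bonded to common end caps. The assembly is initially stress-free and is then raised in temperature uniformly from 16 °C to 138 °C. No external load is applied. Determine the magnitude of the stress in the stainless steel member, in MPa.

σ ≈ 53.1 MPa (compressive)

Both members must finish at the same length. With the larger α, the stainless steel tends to over-expand; the plates restrain it, putting the stainless steel in compression and the nickel alloy in tension. With no external load the two internal forces are equal and opposite, magnitude P.
Equating the net (thermal + elastic) strains gives |α₁ − α₂|·ΔT = P·[1/(A₁E₁) + 1/(A₂E₂)].
|α₁ − α₂|·ΔT = 4.3×10⁻⁶ × 122 = 0.0005246.
1/(A₁E₁) + 1/(A₂E₂) = 1/(2475×204×10³) + 1/(2400×195×10³) = 4.117×10⁻⁹ N⁻¹.
So P = 0.0005246 / 4.117×10⁻⁹ = 127.4 kN.
σ_{stainless steel} = P/A₂ = 127400/2400 = 53.09 MPa, compressive.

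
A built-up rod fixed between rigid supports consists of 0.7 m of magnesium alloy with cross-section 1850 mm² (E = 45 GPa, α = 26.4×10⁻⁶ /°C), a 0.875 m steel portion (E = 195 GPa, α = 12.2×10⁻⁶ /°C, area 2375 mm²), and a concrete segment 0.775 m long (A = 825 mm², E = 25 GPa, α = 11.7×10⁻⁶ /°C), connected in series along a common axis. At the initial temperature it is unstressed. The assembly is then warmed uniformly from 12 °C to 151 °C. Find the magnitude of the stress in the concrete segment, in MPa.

Free thermal expansion of the whole bar: Σ αᵢΔT Lᵢ = 26.4×10⁻⁶×139×700 + 12.2×10⁻⁶×139×875 + 11.7×10⁻⁶×139×775 = 5.313 mm.
The walls prevent any net length change, so an axial force P (same in every segment) develops. Compatibility: P · Σ Lᵢ/(AᵢEᵢ) = δ_free.
Σ Lᵢ/(AᵢEᵢ) = 700/(1850×45×10³) + 875/(2375×195×10³) + 775/(825×25×10³) = 4.787×10⁻⁵ mm/N.
So P = 5.313 / 4.787×10⁻⁵ = 111 kN, compressive.
σ_{concrete} = P / A = 111000 / 825 = 134.5 MPa.

σ ≈ 135 MPa (compressive)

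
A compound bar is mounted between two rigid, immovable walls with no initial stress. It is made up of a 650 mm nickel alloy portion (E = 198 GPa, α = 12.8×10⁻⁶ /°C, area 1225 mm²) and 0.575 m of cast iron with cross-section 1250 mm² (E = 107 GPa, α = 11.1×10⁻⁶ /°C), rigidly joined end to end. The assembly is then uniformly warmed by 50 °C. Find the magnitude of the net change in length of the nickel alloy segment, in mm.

|ΔL| ≈ 0.134 mm

If the supports were absent, the total length change would be Σ αᵢΔT Lᵢ = 12.8×10⁻⁶×50×650 + 11.1×10⁻⁶×50×575 = 0.7351 mm.
The walls prevent any net length change, so an axial force P (same in every segment) develops. Compatibility: P · Σ Lᵢ/(AᵢEᵢ) = δ_free.
The series flexibility is Σ Lᵢ/(AᵢEᵢ) = 650/(1225×198×10³) + 575/(1250×107×10³) = 6.979×10⁻⁶ mm/N.
Hence P = δ_free / Σ(L/AE) = 0.7351/6.979×10⁻⁶ = 105.3 kN (compressive).
For the nickel alloy segment, free thermal change = 12.8×10⁻⁶×50×650 = 0.416 mm and elastic change from P = 105300×650/(1225×198×10³) = 0.2823 mm; these oppose, so the net change is 0.134 mm (segment lengthens).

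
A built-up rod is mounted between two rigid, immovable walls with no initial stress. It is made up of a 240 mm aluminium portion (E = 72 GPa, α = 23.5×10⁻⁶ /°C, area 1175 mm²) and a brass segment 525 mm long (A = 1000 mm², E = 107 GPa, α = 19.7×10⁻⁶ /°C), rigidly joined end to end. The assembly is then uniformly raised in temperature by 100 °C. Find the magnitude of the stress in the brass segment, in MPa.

If the supports were absent, the total length change would be Σ αᵢΔT Lᵢ = 23.5×10⁻⁶×100×240 + 19.7×10⁻⁶×100×525 = 1.598 mm.
The rigid supports impose zero overall length change; the single axial force P common to all segments must satisfy P Σ Lᵢ/(AᵢEᵢ) = δ_free.
The series flexibility is Σ Lᵢ/(AᵢEᵢ) = 240/(1175×72×10³) + 525/(1000×107×10³) = 7.743×10⁻⁶ mm/N.
So P = 1.598 / 7.743×10⁻⁶ = 206.4 kN, compressive.
σ_{brass} = P / A = 206400 / 1000 = 206.4 MPa.

σ ≈ 206 MPa (compressive)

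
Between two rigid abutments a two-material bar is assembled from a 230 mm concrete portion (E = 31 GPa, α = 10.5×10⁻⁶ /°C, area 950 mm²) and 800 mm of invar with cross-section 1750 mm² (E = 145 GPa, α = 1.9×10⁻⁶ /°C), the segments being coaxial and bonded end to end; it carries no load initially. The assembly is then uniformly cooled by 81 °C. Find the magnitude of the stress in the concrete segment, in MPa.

If the supports were absent, the total length change would be Σ αᵢΔT Lᵢ = 10.5×10⁻⁶×81×230 + 1.9×10⁻⁶×81×800 = 0.3187 mm.
The walls prevent any net length change, so an axial force P (same in every segment) develops. Compatibility: P · Σ Lᵢ/(AᵢEᵢ) = δ_free.
Σ Lᵢ/(AᵢEᵢ) = 230/(950×31×10³) + 800/(1750×145×10³) = 1.096×10⁻⁵ mm/N.
Hence P = δ_free / Σ(L/AE) = 0.3187/1.096×10⁻⁵ = 29.07 kN (tensile).
σ_{concrete} = P / A = 29070 / 950 = 30.61 MPa.

σ ≈ 30.6 MPa (tensile)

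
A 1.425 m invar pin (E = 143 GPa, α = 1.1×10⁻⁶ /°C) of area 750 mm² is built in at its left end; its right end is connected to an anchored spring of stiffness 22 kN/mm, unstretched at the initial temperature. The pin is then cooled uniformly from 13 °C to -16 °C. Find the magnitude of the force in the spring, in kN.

P ≈ 0.774 kN

Free thermal contraction: δ_free = αΔT L = 1.1×10⁻⁶ × 29 × 1425 = 0.04546 mm.
With a force P in the spring, the elastic change of the pin is PL/(AE) and that of the spring is P/k; compatibility requires their sum to equal δ_free.
P [ L/(AE) + 1/k ] = δ_free → P [ 1425/(750×143×10³) + 1/(22×10³) ] = 0.04546.
P = 0.04546 / 5.874×10⁻⁵ = 773.9 N.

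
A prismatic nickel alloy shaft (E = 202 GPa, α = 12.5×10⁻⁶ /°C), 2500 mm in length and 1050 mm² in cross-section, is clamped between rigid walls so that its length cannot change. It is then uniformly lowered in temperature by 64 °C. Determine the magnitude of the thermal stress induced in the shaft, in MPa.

σ ≈ 162 MPa (tensile)

Because both ends are immovable the net strain is zero, and the suppressed thermal strain is αΔT = 12.5×10⁻⁶ × 64 = 800×10⁻⁶.
σ = EαΔT = 202×10³ × 12.5×10⁻⁶ × 64 = 161.6 MPa (tensile; the shaft is trying to contract).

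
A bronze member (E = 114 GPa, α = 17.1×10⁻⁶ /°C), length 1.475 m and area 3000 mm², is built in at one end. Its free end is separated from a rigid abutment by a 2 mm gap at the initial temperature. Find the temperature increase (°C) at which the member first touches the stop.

ΔT ≈ 79.3 °C

Contact occurs when the free expansion equals the gap: αΔT L = 2 mm.
ΔT = 2 / (17.1×10⁻⁶ × 1475) = 79.29 °C.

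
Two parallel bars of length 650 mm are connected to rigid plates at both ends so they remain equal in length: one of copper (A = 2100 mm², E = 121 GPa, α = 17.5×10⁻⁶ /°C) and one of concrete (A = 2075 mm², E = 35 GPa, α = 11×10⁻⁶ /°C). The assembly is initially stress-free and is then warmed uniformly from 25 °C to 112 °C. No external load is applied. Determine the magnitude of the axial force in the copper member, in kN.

P ≈ 31.9 kN (compressive in the copper)

Both members must finish at the same length. With the larger α, the copper tends to over-expand; the plates restrain it, putting the copper in compression and the concrete in tension. With no external load the two internal forces are equal and opposite, magnitude P.
Setting the final lengths equal and cancelling L: (α₁ − α₂)ΔT = P/(A₁E₁) + P/(A₂E₂).
|α₁ − α₂|·ΔT = 6.5×10⁻⁶ × 87 = 0.0005655.
1/(A₁E₁) + 1/(A₂E₂) = 1/(2100×121×10³) + 1/(2075×35×10³) = 1.77×10⁻⁸ N⁻¹.
So P = 0.0005655 / 1.77×10⁻⁸ = 31.94 kN.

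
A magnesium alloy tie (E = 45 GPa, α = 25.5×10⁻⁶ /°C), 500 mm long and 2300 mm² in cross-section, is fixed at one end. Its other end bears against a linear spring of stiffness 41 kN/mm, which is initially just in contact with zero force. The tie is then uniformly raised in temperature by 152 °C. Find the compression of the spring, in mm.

Free thermal expansion: δ_free = αΔT L = 25.5×10⁻⁶ × 152 × 500 = 1.938 mm.
Let P be the compressive force at the spring. The tie shortens elastically by PL/(AE) and the spring compresses by P/k; together these equal δ_free.
So P = δ_free / [L/(AE) + 1/k] = 1.938 / [ 500/(2300×45×10³) + 1/(41×10³) ].
P = 1.938 / 2.922×10⁻⁵ = 66320 N.
Spring compression = P/k = 66320/(41×10³) = 1.618 mm.

δ ≈ 1.62 mm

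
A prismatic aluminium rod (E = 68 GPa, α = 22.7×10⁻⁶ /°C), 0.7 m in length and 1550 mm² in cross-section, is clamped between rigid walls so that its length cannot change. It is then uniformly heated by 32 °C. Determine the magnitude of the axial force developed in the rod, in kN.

With zero net strain, σ = E·αΔT = 68 GPa × 22.7×10⁻⁶ × 32 = 49.4 MPa.
Then P = σA = 49.4 × 1550 mm² = 76.56 kN, compressive.

P ≈ 76.6 kN (compressive)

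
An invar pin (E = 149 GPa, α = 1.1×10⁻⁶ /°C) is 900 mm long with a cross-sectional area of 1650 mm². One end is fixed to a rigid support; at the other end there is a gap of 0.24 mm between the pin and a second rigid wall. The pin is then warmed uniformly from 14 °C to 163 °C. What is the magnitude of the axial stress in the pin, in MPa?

If the wall were absent the pin would grow by αΔT L = 1.1×10⁻⁶ × 149 × 900 = 0.1475 mm.
This is smaller than the 0.24 mm clearance, so the pin expands freely without reaching the stop — the stress is zero.

σ ≈ 0 MPa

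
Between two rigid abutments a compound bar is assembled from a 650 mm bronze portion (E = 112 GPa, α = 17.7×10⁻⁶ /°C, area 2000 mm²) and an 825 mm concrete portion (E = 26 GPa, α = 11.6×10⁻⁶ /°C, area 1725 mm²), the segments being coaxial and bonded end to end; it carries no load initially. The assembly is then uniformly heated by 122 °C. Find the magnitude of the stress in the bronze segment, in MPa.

σ ≈ 60.4 MPa (compressive)

Free thermal expansion of the whole bar: Σ αᵢΔT Lᵢ = 17.7×10⁻⁶×122×650 + 11.6×10⁻⁶×122×825 = 2.571 mm.
The walls prevent any net length change, so an axial force P (same in every segment) develops. Compatibility: P · Σ Lᵢ/(AᵢEᵢ) = δ_free.
The series flexibility is Σ Lᵢ/(AᵢEᵢ) = 650/(2000×112×10³) + 825/(1725×26×10³) = 2.13×10⁻⁵ mm/N.
Hence P = δ_free / Σ(L/AE) = 2.571/2.13×10⁻⁵ = 120.7 kN (compressive).
σ_{bronze} = P / A = 120700 / 2000 = 60.37 MPa.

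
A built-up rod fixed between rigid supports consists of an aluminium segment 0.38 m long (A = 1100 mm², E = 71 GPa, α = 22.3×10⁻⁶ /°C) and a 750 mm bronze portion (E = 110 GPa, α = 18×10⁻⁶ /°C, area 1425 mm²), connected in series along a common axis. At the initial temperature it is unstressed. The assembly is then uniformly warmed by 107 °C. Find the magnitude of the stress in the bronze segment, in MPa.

σ ≈ 171 MPa (compressive)

With the walls removed the bar would change length by δ_free = Σ αᵢΔT Lᵢ = 22.3×10⁻⁶×107×380 + 18×10⁻⁶×107×750 = 2.351 mm.
Since the ends are fixed, an axial force P builds up, equal in every segment, with P · Σ Lᵢ/(AᵢEᵢ) = δ_free.
Σ Lᵢ/(AᵢEᵢ) = 380/(1100×71×10³) + 750/(1425×110×10³) = 9.65×10⁻⁶ mm/N.
So P = 2.351 / 9.65×10⁻⁶ = 243.6 kN, compressive.
σ_{bronze} = P / A = 243600 / 1425 = 171 MPa.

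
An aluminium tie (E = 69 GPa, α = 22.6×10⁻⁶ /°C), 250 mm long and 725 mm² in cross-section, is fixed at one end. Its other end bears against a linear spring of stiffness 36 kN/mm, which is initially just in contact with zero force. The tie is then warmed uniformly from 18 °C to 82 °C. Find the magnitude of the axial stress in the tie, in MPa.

σ ≈ 15.2 MPa (compressive)

If the spring were absent the tie would lengthen by αΔT L = 22.6×10⁻⁶ × 64 × 250 = 0.3616 mm.
Let P be the compressive force at the spring. The tie shortens elastically by PL/(AE) and the spring compresses by P/k; together these equal δ_free.
So P = δ_free / [L/(AE) + 1/k] = 0.3616 / [ 250/(725×69×10³) + 1/(36×10³) ].
P = 0.3616 / 3.278×10⁻⁵ = 11030 N.
σ = P/A = 11030/725 = 15.22 MPa.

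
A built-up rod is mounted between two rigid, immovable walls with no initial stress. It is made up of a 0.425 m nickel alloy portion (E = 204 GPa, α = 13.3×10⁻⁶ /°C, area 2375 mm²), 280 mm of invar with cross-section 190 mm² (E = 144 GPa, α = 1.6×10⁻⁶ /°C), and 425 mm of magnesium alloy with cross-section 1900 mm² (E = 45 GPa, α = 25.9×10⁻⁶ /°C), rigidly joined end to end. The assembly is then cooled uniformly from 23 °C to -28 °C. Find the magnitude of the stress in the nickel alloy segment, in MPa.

If the supports were absent, the total length change would be Σ αᵢΔT Lᵢ = 13.3×10⁻⁶×51×425 + 1.6×10⁻⁶×51×280 + 25.9×10⁻⁶×51×425 = 0.8725 mm.
The walls prevent any net length change, so an axial force P (same in every segment) develops. Compatibility: P · Σ Lᵢ/(AᵢEᵢ) = δ_free.
Σ Lᵢ/(AᵢEᵢ) = 425/(2375×204×10³) + 280/(190×144×10³) + 425/(1900×45×10³) = 1.608×10⁻⁵ mm/N.
Hence P = δ_free / Σ(L/AE) = 0.8725/1.608×10⁻⁵ = 54.25 kN (tensile).
σ_{nickel alloy} = P / A = 54250 / 2375 = 22.84 MPa.

σ ≈ 22.8 MPa (tensile)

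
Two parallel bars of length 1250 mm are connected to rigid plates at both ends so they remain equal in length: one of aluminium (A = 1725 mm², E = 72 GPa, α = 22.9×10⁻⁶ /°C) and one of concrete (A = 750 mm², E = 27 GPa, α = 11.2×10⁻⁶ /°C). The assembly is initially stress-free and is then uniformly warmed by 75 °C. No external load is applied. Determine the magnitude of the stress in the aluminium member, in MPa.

σ ≈ 8.86 MPa (compressive)

The aluminium has the larger α, so on heating it would change length more than the concrete if both were free. The rigid plates force a common final length, so the aluminium is put into compression and the concrete into tension, with equal and opposite forces P (no external load).
Equating the net (thermal + elastic) strains gives |α₁ − α₂|·ΔT = P·[1/(A₁E₁) + 1/(A₂E₂)].
|α₁ − α₂|·ΔT = 11.7×10⁻⁶ × 75 = 0.0008775.
1/(A₁E₁) + 1/(A₂E₂) = 1/(1725×72×10³) + 1/(750×27×10³) = 5.743×10⁻⁸ N⁻¹.
So P = 0.0008775 / 5.743×10⁻⁸ = 15.28 kN.
σ_{aluminium} = P/A₁ = 15280/1725 = 8.857 MPa, compressive.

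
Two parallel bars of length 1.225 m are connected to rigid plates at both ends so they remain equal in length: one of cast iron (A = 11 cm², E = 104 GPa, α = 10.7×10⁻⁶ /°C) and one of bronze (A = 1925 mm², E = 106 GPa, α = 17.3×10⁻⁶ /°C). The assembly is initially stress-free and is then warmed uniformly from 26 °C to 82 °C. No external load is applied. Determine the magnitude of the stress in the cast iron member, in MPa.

σ ≈ 24.6 MPa (tensile)

The bronze has the larger α, so on heating it would change length more than the cast iron if both were free. The rigid plates force a common final length, so the bronze is put into compression and the cast iron into tension, with equal and opposite forces P (no external load).
Equating the net (thermal + elastic) strains gives |α₁ − α₂|·ΔT = P·[1/(A₁E₁) + 1/(A₂E₂)].
|α₁ − α₂|·ΔT = 6.6×10⁻⁶ × 56 = 0.0003696.
1/(A₁E₁) + 1/(A₂E₂) = 1/(1100×104×10³) + 1/(1925×106×10³) = 1.364×10⁻⁸ N⁻¹.
P = 0.0003696 / 1.364×10⁻⁸ = 27090 N = 27.09 kN.
σ_{cast iron} = P/A₁ = 27090/1100 = 24.63 MPa, tensile.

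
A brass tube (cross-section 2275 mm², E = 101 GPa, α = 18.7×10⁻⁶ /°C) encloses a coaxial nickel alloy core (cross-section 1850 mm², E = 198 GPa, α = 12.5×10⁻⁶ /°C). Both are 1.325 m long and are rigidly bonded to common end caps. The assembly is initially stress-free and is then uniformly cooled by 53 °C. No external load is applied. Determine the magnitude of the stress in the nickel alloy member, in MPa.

σ ≈ 25.1 MPa (compressive)

Both members must finish at the same length. With the larger α, the brass tends to over-contract; the plates restrain it, putting the brass in tension and the nickel alloy in compression. With no external load the two internal forces are equal and opposite, magnitude P.
Setting the final lengths equal and cancelling L: (α₁ − α₂)ΔT = P/(A₁E₁) + P/(A₂E₂).
|α₁ − α₂|·ΔT = 6.2×10⁻⁶ × 53 = 0.0003286.
1/(A₁E₁) + 1/(A₂E₂) = 1/(2275×101×10³) + 1/(1850×198×10³) = 7.082×10⁻⁹ N⁻¹.
So P = 0.0003286 / 7.082×10⁻⁹ = 46.4 kN.
σ_{nickel alloy} = P/A₂ = 46400/1850 = 25.08 MPa, compressive.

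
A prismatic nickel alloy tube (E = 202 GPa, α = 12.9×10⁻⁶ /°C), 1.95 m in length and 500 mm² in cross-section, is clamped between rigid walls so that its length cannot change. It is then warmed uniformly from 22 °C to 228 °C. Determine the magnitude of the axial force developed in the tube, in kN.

Full restraint means ε = 0, so the stress is σ = EαΔT = 202×10³ × 12.9×10⁻⁶ × 206 = 536.8 MPa.
Then P = σA = 536.8 × 500 mm² = 268.4 kN, compressive.

P ≈ 268 kN (compressive)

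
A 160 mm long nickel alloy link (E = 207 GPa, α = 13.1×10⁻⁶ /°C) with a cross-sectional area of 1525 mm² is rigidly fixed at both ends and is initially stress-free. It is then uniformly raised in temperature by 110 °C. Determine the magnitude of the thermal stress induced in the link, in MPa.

The supports are rigid, so the total axial strain is zero. The restrained thermal strain is ε = αΔT = 13.1×10⁻⁶ × 110 = 1441×10⁻⁶.
The stress required to suppress this strain is σ = Eε = 207×10³ × 1441×10⁻⁶ = 298.3 MPa, compressive since the link is trying to expand.

σ ≈ 298 MPa (compressive)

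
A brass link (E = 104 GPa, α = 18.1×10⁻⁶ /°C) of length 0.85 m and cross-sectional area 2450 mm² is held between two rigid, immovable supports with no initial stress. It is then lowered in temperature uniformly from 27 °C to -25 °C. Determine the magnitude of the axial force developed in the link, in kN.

P ≈ 240 kN (tensile)

Full restraint means ε = 0, so the stress is σ = EαΔT = 104×10³ × 18.1×10⁻⁶ × 52 = 97.88 MPa.
P = AEαΔT = 2450 × 104×10³ × 18.1×10⁻⁶ × 52 = 239.8 kN (tensile).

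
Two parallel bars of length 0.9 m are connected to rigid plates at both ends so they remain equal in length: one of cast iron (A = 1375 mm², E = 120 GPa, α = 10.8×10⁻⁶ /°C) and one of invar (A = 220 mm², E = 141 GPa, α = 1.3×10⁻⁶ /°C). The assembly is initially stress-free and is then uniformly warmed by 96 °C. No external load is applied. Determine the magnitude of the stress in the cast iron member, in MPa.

Both members must finish at the same length. With the larger α, the cast iron tends to over-expand; the plates restrain it, putting the cast iron in compression and the invar in tension. With no external load the two internal forces are equal and opposite, magnitude P.
Compatibility of the two members (thermal + elastic change equal): (α₁ − α₂)ΔT = P·[1/(A₁E₁) + 1/(A₂E₂)].
|α₁ − α₂|·ΔT = 9.5×10⁻⁶ × 96 = 0.000912.
1/(A₁E₁) + 1/(A₂E₂) = 1/(1375×120×10³) + 1/(220×141×10³) = 3.83×10⁻⁸ N⁻¹.
P = 0.000912 / 3.83×10⁻⁸ = 23810 N = 23.81 kN.
σ_{cast iron} = P/A₁ = 23810/1375 = 17.32 MPa, compressive.

σ ≈ 17.3 MPa (compressive)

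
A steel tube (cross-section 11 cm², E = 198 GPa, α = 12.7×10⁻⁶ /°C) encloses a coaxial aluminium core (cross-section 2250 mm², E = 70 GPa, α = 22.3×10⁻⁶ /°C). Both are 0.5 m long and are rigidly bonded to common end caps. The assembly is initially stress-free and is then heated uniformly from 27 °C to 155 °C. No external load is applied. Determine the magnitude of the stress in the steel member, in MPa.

The aluminium has the larger α, so on heating it would change length more than the steel if both were free. The rigid plates force a common final length, so the aluminium is put into compression and the steel into tension, with equal and opposite forces P (no external load).
Setting the final lengths equal and cancelling L: (α₁ − α₂)ΔT = P/(A₁E₁) + P/(A₂E₂).
|α₁ − α₂|·ΔT = 9.6×10⁻⁶ × 128 = 0.001229.
1/(A₁E₁) + 1/(A₂E₂) = 1/(1100×198×10³) + 1/(2250×70×10³) = 1.094×10⁻⁸ N⁻¹.
P = 0.001229 / 1.094×10⁻⁸ = 112300 N = 112.3 kN.
σ_{steel} = P/A₁ = 112300/1100 = 102.1 MPa, tensile.

σ ≈ 102 MPa (tensile)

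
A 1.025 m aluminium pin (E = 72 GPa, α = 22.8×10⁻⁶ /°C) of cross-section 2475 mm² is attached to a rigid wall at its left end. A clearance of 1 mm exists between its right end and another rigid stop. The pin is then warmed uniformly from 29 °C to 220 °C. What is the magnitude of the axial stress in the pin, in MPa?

If the wall were absent the pin would grow by αΔT L = 22.8×10⁻⁶ × 191 × 1025 = 4.464 mm.
After closing the 1 mm clearance, 4.464 − 1 = 3.464 mm of expansion remains to be suppressed by the wall.
Compatibility: PL/(AE) = 3.464 mm, so σ = P/A = E × (3.464/1025) = 243.3 MPa.

σ ≈ 243 MPa (compressive)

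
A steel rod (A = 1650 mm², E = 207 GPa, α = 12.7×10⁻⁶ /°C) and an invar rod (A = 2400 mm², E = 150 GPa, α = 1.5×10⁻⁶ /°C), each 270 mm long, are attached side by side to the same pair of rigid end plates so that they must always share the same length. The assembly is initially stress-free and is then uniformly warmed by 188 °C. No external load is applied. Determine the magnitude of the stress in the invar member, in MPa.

σ ≈ 154 MPa (tensile)

The steel has the larger α, so on heating it would change length more than the invar if both were free. The rigid plates force a common final length, so the steel is put into compression and the invar into tension, with equal and opposite forces P (no external load).
Equating the net (thermal + elastic) strains gives |α₁ − α₂|·ΔT = P·[1/(A₁E₁) + 1/(A₂E₂)].
|α₁ − α₂|·ΔT = 11.2×10⁻⁶ × 188 = 0.002106.
1/(A₁E₁) + 1/(A₂E₂) = 1/(1650×207×10³) + 1/(2400×150×10³) = 5.706×10⁻⁹ N⁻¹.
P = 0.002106 / 5.706×10⁻⁹ = 369000 N = 369 kN.
σ_{invar} = P/A₂ = 369000/2400 = 153.8 MPa, tensile.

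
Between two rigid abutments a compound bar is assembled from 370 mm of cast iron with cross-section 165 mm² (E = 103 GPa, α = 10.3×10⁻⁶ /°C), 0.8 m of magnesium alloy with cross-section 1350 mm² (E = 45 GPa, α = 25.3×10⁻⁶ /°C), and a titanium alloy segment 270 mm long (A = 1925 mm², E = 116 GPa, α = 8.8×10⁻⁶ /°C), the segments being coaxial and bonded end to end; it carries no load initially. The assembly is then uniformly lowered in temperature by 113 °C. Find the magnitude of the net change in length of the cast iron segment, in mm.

Free thermal contraction of the whole bar: Σ αᵢΔT Lᵢ = 10.3×10⁻⁶×113×370 + 25.3×10⁻⁶×113×800 + 8.8×10⁻⁶×113×270 = 2.986 mm.
The rigid supports impose zero overall length change; the single axial force P common to all segments must satisfy P Σ Lᵢ/(AᵢEᵢ) = δ_free.
Σ Lᵢ/(AᵢEᵢ) = 370/(165×103×10³) + 800/(1350×45×10³) + 270/(1925×116×10³) = 3.615×10⁻⁵ mm/N.
Hence P = δ_free / Σ(L/AE) = 2.986/3.615×10⁻⁵ = 82.61 kN (tensile).
For the cast iron segment, free thermal change = 10.3×10⁻⁶×113×370 = 0.4306 mm and elastic change from P = 82610×370/(165×103×10³) = 1.799 mm; these oppose, so the net change is 1.37 mm (segment lengthens).

|ΔL| ≈ 1.37 mm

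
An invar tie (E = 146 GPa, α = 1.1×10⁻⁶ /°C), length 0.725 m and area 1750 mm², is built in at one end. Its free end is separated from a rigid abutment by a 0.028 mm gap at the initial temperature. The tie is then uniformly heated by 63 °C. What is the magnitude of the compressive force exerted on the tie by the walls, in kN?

If the wall were absent the tie would grow by αΔT L = 1.1×10⁻⁶ × 63 × 725 = 0.05024 mm.
This exceeds the 0.028 mm gap, so the wall pushes back. The portion of expansion that must be recovered elastically is δ_free − gap = 0.05024 − 0.028 = 0.02224 mm.
Compatibility: PL/(AE) = 0.02224 mm, so σ = P/A = E × (0.02224/725) = 4.479 MPa.
Force on the wall = σA = 4.479 × 1750 mm² = 7.839 kN.

P ≈ 7.84 kN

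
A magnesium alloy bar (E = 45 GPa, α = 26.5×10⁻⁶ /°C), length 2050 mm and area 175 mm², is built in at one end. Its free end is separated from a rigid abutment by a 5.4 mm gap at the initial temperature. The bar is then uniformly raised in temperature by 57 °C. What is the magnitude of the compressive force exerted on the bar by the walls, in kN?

P ≈ 0 kN

Unrestrained expansion: δ_free = αΔT L = 26.5×10⁻⁶ × 57 × 2050 = 3.097 mm.
Since δ_free = 3.1 mm is less than the 5.4 mm gap, the bar never touches the wall. No axial force develops.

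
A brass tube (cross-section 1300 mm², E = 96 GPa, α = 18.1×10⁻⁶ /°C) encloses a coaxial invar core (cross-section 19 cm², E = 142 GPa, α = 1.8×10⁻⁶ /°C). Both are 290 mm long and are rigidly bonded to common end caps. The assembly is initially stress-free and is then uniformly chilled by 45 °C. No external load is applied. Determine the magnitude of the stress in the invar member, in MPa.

The brass has the larger α, so on cooling it would change length more than the invar if both were free. The rigid plates force a common final length, so the brass is put into tension and the invar into compression, with equal and opposite forces P (no external load).
Equating the net (thermal + elastic) strains gives |α₁ − α₂|·ΔT = P·[1/(A₁E₁) + 1/(A₂E₂)].
|α₁ − α₂|·ΔT = 16.3×10⁻⁶ × 45 = 0.0007335.
1/(A₁E₁) + 1/(A₂E₂) = 1/(1300×96×10³) + 1/(1900×142×10³) = 1.172×10⁻⁸ N⁻¹.
P = 0.0007335 / 1.172×10⁻⁸ = 62590 N = 62.59 kN.
σ_{invar} = P/A₂ = 62590/1900 = 32.94 MPa, compressive.

σ ≈ 32.9 MPa (compressive)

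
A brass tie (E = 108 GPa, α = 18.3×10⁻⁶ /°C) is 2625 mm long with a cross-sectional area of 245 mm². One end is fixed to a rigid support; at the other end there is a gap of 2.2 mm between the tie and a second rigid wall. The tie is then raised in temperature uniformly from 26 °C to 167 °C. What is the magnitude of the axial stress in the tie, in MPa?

If the wall were absent the tie would grow by αΔT L = 18.3×10⁻⁶ × 141 × 2625 = 6.773 mm.
This exceeds the 2.2 mm gap, so the wall pushes back. The portion of expansion that must be recovered elastically is δ_free − gap = 6.773 − 2.2 = 4.573 mm.
That suppressed elongation corresponds to σ = E·Δ/L = 108×10³ × 4.573/2625 = 188.2 MPa.

σ ≈ 188 MPa (compressive)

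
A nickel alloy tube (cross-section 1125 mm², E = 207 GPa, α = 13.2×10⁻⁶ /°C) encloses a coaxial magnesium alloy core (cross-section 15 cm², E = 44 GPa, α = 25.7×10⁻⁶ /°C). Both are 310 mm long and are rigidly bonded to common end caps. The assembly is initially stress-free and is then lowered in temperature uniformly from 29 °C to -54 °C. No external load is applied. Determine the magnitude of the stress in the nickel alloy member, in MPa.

σ ≈ 47.4 MPa (compressive)

Both members must finish at the same length. With the larger α, the magnesium alloy tends to over-contract; the plates restrain it, putting the magnesium alloy in tension and the nickel alloy in compression. With no external load the two internal forces are equal and opposite, magnitude P.
Equating the net (thermal + elastic) strains gives |α₁ − α₂|·ΔT = P·[1/(A₁E₁) + 1/(A₂E₂)].
|α₁ − α₂|·ΔT = 12.5×10⁻⁶ × 83 = 0.001038.
1/(A₁E₁) + 1/(A₂E₂) = 1/(1125×207×10³) + 1/(1500×44×10³) = 1.945×10⁻⁸ N⁻¹.
So P = 0.001038 / 1.945×10⁻⁸ = 53.35 kN.
σ_{nickel alloy} = P/A₁ = 53350/1125 = 47.43 MPa, compressive.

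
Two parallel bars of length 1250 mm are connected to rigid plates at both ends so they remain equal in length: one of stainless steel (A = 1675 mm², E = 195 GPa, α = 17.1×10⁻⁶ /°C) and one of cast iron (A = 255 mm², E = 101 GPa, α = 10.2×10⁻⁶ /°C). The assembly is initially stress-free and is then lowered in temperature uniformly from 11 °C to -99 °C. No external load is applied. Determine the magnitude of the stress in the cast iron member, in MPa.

Equilibrium of a rigid end plate with no external load gives equal and opposite internal forces ±P in the two members. Since α_{stainless steel} > α_{cast iron}, cooling drives the stainless steel into tension and the cast iron into compression.
Compatibility of the two members (thermal + elastic change equal): (α₁ − α₂)ΔT = P·[1/(A₁E₁) + 1/(A₂E₂)].
|α₁ − α₂|·ΔT = 6.9×10⁻⁶ × 110 = 0.000759.
1/(A₁E₁) + 1/(A₂E₂) = 1/(1675×195×10³) + 1/(255×101×10³) = 4.189×10⁻⁸ N⁻¹.
So P = 0.000759 / 4.189×10⁻⁸ = 18.12 kN.
σ_{cast iron} = P/A₂ = 18120/255 = 71.06 MPa, compressive.

σ ≈ 71.1 MPa (compressive)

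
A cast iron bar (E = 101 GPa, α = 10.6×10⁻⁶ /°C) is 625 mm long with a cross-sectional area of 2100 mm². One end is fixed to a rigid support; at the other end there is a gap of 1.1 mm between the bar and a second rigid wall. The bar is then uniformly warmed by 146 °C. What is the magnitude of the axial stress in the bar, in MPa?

σ ≈ 0 MPa

Unrestrained expansion: δ_free = αΔT L = 10.6×10⁻⁶ × 146 × 625 = 0.9672 mm.
Since δ_free = 0.967 mm is less than the 1.1 mm gap, the bar never touches the wall. No axial force develops.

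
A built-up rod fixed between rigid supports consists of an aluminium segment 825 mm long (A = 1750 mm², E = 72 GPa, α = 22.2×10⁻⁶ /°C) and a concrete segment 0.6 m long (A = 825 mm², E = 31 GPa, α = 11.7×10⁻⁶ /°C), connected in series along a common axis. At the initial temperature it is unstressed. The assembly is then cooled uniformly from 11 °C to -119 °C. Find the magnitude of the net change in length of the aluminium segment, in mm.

|ΔL| ≈ 1.66 mm

Free thermal contraction of the whole bar: Σ αᵢΔT Lᵢ = 22.2×10⁻⁶×130×825 + 11.7×10⁻⁶×130×600 = 3.294 mm.
The rigid supports impose zero overall length change; the single axial force P common to all segments must satisfy P Σ Lᵢ/(AᵢEᵢ) = δ_free.
The series flexibility is Σ Lᵢ/(AᵢEᵢ) = 825/(1750×72×10³) + 600/(825×31×10³) = 3.001×10⁻⁵ mm/N.
Hence P = δ_free / Σ(L/AE) = 3.294/3.001×10⁻⁵ = 109.8 kN (tensile).
For the aluminium segment, free thermal change = 22.2×10⁻⁶×130×825 = 2.381 mm and elastic change from P = 109800×825/(1750×72×10³) = 0.7186 mm; these oppose, so the net change is 1.66 mm (segment shortens).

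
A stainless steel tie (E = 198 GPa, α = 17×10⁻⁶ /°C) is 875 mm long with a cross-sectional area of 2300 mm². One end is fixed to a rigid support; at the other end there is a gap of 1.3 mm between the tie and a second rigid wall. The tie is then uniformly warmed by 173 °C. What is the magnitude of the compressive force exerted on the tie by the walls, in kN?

P ≈ 663 kN

Unrestrained expansion: δ_free = αΔT L = 17×10⁻⁶ × 173 × 875 = 2.573 mm.
The gap closes (δ_free > 1.3 mm) and the wall then resists a further 2.573 − 1.3 = 1.273 mm of expansion.
Compatibility: PL/(AE) = 1.273 mm, so σ = P/A = E × (1.273/875) = 288.1 MPa.
Force on the wall = σA = 288.1 × 2300 mm² = 662.7 kN.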